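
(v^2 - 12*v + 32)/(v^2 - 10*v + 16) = (v - 4)/(v - 2)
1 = 1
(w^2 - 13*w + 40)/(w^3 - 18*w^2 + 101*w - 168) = (w - 5)/(w^2 - 10*w + 21)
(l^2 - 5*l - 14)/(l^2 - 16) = (l^2 - 5*l - 14)/(l^2 - 16)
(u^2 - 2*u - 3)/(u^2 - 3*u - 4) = (u - 3)/(u - 4)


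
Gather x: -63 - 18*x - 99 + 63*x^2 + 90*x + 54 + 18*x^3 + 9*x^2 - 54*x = 18*x^3 + 72*x^2 + 18*x - 108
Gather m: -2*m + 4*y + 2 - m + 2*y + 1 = -3*m + 6*y + 3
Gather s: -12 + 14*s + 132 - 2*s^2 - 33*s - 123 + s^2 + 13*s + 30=-s^2 - 6*s + 27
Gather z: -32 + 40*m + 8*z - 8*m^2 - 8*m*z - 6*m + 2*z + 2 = -8*m^2 + 34*m + z*(10 - 8*m) - 30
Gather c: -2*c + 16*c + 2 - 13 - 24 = 14*c - 35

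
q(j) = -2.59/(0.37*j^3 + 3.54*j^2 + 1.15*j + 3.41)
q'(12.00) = 0.00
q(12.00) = -0.00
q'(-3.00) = -0.05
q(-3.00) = -0.12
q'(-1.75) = -0.19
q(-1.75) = -0.25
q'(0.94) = 0.36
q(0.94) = -0.33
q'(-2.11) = -0.13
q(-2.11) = -0.20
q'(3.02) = 0.03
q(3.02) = -0.05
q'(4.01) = 0.02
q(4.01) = -0.03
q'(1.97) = 0.10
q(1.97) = -0.12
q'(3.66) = 0.02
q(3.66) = -0.04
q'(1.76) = 0.13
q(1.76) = -0.14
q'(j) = -2.59*(-1.11*j^2 - 7.08*j - 1.15)/(0.37*j^3 + 3.54*j^2 + 1.15*j + 3.41)^2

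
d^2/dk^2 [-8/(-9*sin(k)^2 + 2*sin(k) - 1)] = 16*(-162*sin(k)^4 + 27*sin(k)^3 + 259*sin(k)^2 - 55*sin(k) - 5)/(9*sin(k)^2 - 2*sin(k) + 1)^3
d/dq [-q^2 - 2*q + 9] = -2*q - 2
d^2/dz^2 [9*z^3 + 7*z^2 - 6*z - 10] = 54*z + 14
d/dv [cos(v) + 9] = -sin(v)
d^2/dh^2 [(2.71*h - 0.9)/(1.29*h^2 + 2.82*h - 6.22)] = ((2.58*h + 2.82)*(2.71*h - 0.9)*(5.16*h + 5.64) - (20.9754*h + 12.9624)*(1.29*h^2 + 2.82*h - 6.22))/(1.29*h^2 + 2.82*h - 6.22)^3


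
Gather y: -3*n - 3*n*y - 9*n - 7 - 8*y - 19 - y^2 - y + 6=-12*n - y^2 + y*(-3*n - 9) - 20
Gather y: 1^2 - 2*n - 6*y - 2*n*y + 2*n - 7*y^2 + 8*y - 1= -7*y^2 + y*(2 - 2*n)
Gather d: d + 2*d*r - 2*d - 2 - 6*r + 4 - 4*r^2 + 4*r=d*(2*r - 1) - 4*r^2 - 2*r + 2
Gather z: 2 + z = z + 2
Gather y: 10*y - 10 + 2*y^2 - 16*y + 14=2*y^2 - 6*y + 4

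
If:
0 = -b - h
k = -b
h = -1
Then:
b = 1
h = -1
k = -1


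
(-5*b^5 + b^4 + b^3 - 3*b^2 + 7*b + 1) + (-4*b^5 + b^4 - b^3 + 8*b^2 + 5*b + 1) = -9*b^5 + 2*b^4 + 5*b^2 + 12*b + 2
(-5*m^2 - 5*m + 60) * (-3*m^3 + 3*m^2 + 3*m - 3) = 15*m^5 - 210*m^3 + 180*m^2 + 195*m - 180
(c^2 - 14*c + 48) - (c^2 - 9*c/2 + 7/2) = 89/2 - 19*c/2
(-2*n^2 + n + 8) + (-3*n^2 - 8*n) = -5*n^2 - 7*n + 8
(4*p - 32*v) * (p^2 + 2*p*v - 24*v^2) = 4*p^3 - 24*p^2*v - 160*p*v^2 + 768*v^3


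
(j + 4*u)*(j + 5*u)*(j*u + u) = j^3*u + 9*j^2*u^2 + j^2*u + 20*j*u^3 + 9*j*u^2 + 20*u^3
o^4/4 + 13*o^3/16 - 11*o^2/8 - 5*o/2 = o*(o/4 + 1)*(o - 2)*(o + 5/4)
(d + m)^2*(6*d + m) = 6*d^3 + 13*d^2*m + 8*d*m^2 + m^3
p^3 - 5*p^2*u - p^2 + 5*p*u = p*(p - 1)*(p - 5*u)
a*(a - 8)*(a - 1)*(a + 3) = a^4 - 6*a^3 - 19*a^2 + 24*a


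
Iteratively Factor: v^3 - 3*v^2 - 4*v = (v + 1)*(v^2 - 4*v) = (v - 4)*(v + 1)*(v)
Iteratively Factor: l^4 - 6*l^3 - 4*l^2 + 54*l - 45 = (l - 3)*(l^3 - 3*l^2 - 13*l + 15) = (l - 5)*(l - 3)*(l^2 + 2*l - 3) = (l - 5)*(l - 3)*(l - 1)*(l + 3)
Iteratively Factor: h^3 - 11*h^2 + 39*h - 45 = (h - 3)*(h^2 - 8*h + 15) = (h - 3)^2*(h - 5)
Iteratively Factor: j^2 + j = (j)*(j + 1)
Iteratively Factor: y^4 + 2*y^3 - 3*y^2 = (y)*(y^3 + 2*y^2 - 3*y) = y^2*(y^2 + 2*y - 3) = y^2*(y + 3)*(y - 1)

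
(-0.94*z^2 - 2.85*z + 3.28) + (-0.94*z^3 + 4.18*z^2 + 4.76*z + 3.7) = -0.94*z^3 + 3.24*z^2 + 1.91*z + 6.98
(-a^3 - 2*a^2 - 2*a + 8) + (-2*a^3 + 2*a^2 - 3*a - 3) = -3*a^3 - 5*a + 5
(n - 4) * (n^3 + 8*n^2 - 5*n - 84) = n^4 + 4*n^3 - 37*n^2 - 64*n + 336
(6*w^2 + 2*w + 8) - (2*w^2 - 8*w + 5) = 4*w^2 + 10*w + 3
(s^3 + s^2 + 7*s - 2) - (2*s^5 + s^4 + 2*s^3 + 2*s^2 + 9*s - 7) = -2*s^5 - s^4 - s^3 - s^2 - 2*s + 5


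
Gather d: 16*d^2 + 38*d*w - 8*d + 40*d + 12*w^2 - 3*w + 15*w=16*d^2 + d*(38*w + 32) + 12*w^2 + 12*w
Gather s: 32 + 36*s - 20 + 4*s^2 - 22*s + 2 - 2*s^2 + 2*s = 2*s^2 + 16*s + 14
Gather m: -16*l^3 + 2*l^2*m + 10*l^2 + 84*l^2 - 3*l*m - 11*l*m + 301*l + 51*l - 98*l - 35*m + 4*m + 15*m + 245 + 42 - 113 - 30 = -16*l^3 + 94*l^2 + 254*l + m*(2*l^2 - 14*l - 16) + 144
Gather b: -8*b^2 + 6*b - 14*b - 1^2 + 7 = -8*b^2 - 8*b + 6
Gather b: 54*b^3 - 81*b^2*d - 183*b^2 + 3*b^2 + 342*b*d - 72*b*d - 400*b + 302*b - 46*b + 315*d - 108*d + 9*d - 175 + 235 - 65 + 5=54*b^3 + b^2*(-81*d - 180) + b*(270*d - 144) + 216*d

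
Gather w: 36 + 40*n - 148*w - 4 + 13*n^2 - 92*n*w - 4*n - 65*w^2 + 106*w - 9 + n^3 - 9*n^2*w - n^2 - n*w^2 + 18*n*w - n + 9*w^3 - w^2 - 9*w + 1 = n^3 + 12*n^2 + 35*n + 9*w^3 + w^2*(-n - 66) + w*(-9*n^2 - 74*n - 51) + 24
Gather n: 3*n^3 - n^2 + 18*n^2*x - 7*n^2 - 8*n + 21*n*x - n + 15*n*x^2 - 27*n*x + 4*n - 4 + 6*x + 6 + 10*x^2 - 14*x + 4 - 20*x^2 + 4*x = 3*n^3 + n^2*(18*x - 8) + n*(15*x^2 - 6*x - 5) - 10*x^2 - 4*x + 6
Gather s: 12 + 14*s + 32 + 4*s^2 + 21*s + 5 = 4*s^2 + 35*s + 49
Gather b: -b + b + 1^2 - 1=0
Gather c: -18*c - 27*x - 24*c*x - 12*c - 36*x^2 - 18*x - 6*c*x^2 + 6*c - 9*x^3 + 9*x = c*(-6*x^2 - 24*x - 24) - 9*x^3 - 36*x^2 - 36*x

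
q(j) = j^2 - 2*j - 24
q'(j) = 2*j - 2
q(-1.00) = -21.00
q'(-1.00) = -4.00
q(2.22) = -23.51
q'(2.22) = 2.44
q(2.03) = -23.94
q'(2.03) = 2.06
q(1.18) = -24.97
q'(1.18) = 0.36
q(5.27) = -6.77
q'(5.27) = 8.54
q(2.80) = -21.76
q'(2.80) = 3.60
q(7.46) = 16.73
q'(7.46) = 12.92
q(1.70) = -24.51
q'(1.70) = 1.40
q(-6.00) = 24.00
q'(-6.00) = -14.00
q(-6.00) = 24.00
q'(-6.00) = -14.00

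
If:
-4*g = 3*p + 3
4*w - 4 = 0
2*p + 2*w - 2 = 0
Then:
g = -3/4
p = 0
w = 1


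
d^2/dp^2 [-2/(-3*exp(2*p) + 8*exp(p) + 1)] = 8*((2 - 3*exp(p))*(-3*exp(2*p) + 8*exp(p) + 1) - 2*(3*exp(p) - 4)^2*exp(p))*exp(p)/(-3*exp(2*p) + 8*exp(p) + 1)^3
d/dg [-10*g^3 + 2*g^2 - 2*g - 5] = -30*g^2 + 4*g - 2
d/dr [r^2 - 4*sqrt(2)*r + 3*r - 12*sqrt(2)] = 2*r - 4*sqrt(2) + 3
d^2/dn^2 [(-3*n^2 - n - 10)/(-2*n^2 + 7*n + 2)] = 4*(23*n^3 + 78*n^2 - 204*n + 264)/(8*n^6 - 84*n^5 + 270*n^4 - 175*n^3 - 270*n^2 - 84*n - 8)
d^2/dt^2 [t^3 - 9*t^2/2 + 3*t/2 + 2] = 6*t - 9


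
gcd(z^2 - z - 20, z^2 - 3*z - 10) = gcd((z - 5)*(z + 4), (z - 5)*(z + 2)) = z - 5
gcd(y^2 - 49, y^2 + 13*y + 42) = y + 7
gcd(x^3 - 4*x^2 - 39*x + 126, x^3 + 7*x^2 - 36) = x + 6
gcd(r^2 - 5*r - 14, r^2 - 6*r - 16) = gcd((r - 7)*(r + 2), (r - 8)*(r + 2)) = r + 2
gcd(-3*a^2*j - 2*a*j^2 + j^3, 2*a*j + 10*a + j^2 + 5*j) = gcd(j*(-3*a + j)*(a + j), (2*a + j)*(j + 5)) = 1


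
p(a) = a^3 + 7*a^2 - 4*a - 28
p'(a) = 3*a^2 + 14*a - 4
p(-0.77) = -21.23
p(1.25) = -20.11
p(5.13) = 270.70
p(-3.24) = 24.43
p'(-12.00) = 260.00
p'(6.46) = 211.63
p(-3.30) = 25.49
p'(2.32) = 44.63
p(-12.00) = -700.00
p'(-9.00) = 113.00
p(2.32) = 12.88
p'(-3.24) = -17.87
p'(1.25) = 18.19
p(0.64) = -27.43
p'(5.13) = 146.77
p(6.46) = 507.87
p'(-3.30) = -17.53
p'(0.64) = 6.19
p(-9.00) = -154.00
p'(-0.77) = -13.00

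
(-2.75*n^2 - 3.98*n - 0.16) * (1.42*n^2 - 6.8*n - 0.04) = -3.905*n^4 + 13.0484*n^3 + 26.9468*n^2 + 1.2472*n + 0.0064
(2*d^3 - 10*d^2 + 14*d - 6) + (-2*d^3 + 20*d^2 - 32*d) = 10*d^2 - 18*d - 6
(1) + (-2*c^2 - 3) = -2*c^2 - 2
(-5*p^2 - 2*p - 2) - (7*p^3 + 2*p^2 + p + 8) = -7*p^3 - 7*p^2 - 3*p - 10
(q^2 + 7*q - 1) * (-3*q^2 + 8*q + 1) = -3*q^4 - 13*q^3 + 60*q^2 - q - 1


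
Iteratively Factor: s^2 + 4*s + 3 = (s + 1)*(s + 3)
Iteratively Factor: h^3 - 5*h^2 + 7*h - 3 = (h - 1)*(h^2 - 4*h + 3) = (h - 1)^2*(h - 3)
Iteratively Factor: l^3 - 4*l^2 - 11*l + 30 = (l - 5)*(l^2 + l - 6) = (l - 5)*(l + 3)*(l - 2)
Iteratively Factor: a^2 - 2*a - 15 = (a + 3)*(a - 5)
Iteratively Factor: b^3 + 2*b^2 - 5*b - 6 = (b + 1)*(b^2 + b - 6) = (b + 1)*(b + 3)*(b - 2)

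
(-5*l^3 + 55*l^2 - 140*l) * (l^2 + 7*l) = -5*l^5 + 20*l^4 + 245*l^3 - 980*l^2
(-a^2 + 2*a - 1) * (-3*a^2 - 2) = 3*a^4 - 6*a^3 + 5*a^2 - 4*a + 2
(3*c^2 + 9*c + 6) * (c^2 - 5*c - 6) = 3*c^4 - 6*c^3 - 57*c^2 - 84*c - 36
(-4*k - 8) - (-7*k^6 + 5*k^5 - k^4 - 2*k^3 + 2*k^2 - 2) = 7*k^6 - 5*k^5 + k^4 + 2*k^3 - 2*k^2 - 4*k - 6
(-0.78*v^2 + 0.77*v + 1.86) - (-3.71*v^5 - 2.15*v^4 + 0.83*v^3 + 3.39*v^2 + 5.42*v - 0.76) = 3.71*v^5 + 2.15*v^4 - 0.83*v^3 - 4.17*v^2 - 4.65*v + 2.62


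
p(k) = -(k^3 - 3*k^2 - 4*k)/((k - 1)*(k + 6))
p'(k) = -(3*k^2 - 6*k - 4)/((k - 1)*(k + 6)) + (k^3 - 3*k^2 - 4*k)/((k - 1)*(k + 6)^2) + (k^3 - 3*k^2 - 4*k)/((k - 1)^2*(k + 6))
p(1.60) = 2.19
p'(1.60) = -2.64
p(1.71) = 1.94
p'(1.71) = -1.98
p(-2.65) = -2.38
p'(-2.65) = 2.75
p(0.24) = -0.24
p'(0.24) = -1.38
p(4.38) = -0.26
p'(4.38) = -0.68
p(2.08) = 1.41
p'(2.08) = -1.08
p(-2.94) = -3.28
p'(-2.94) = 3.52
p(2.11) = 1.38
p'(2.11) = -1.04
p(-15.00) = 27.71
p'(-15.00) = -0.47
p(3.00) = 0.67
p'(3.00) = -0.69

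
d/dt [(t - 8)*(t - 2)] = 2*t - 10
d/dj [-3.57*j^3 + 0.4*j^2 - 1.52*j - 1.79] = -10.71*j^2 + 0.8*j - 1.52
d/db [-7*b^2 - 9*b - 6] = -14*b - 9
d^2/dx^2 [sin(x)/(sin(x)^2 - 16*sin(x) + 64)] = (-sin(x)^3 - 32*sin(x)^2 - 62*sin(x) + 32)/(sin(x) - 8)^4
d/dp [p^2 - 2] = 2*p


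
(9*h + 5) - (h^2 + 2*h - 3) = -h^2 + 7*h + 8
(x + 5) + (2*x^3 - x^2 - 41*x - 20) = 2*x^3 - x^2 - 40*x - 15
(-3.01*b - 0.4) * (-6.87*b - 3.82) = 20.6787*b^2 + 14.2462*b + 1.528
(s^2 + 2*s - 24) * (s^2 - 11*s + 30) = s^4 - 9*s^3 - 16*s^2 + 324*s - 720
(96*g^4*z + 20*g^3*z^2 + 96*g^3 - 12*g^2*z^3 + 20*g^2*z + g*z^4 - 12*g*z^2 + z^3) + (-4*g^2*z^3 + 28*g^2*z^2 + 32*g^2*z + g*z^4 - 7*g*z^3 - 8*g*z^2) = 96*g^4*z + 20*g^3*z^2 + 96*g^3 - 16*g^2*z^3 + 28*g^2*z^2 + 52*g^2*z + 2*g*z^4 - 7*g*z^3 - 20*g*z^2 + z^3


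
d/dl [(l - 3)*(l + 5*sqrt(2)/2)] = 2*l - 3 + 5*sqrt(2)/2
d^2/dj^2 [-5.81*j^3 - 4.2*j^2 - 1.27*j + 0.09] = -34.86*j - 8.4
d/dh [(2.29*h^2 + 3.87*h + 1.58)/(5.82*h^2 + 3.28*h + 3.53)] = (-15.0122*h^2 - 2.2238*h + 8.4787)/(33.8724*h^4 + 38.1792*h^3 + 51.8476*h^2 + 23.1568*h + 12.4609)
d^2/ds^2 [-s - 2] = 0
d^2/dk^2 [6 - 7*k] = 0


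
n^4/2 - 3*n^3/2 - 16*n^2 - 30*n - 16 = (n/2 + 1)*(n - 8)*(n + 1)*(n + 2)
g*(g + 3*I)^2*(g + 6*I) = g^4 + 12*I*g^3 - 45*g^2 - 54*I*g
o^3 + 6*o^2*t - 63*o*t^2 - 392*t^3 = (o - 8*t)*(o + 7*t)^2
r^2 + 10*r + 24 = (r + 4)*(r + 6)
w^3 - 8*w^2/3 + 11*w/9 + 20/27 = (w - 5/3)*(w - 4/3)*(w + 1/3)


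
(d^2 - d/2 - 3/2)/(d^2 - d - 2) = (d - 3/2)/(d - 2)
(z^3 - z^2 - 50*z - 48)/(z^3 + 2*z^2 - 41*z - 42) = (z^2 - 2*z - 48)/(z^2 + z - 42)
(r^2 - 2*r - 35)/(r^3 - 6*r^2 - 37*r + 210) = (r + 5)/(r^2 + r - 30)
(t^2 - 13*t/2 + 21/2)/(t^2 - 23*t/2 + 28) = (t - 3)/(t - 8)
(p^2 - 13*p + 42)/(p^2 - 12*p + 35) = (p - 6)/(p - 5)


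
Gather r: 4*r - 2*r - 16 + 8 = 2*r - 8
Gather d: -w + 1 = 1 - w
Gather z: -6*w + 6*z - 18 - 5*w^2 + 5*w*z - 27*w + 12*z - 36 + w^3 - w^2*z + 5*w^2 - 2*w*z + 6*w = w^3 - 27*w + z*(-w^2 + 3*w + 18) - 54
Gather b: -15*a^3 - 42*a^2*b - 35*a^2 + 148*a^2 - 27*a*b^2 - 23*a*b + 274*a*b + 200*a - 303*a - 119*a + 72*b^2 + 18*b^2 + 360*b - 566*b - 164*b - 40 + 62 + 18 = -15*a^3 + 113*a^2 - 222*a + b^2*(90 - 27*a) + b*(-42*a^2 + 251*a - 370) + 40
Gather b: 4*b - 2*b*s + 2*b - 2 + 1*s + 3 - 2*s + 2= b*(6 - 2*s) - s + 3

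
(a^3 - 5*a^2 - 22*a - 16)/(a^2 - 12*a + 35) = (a^3 - 5*a^2 - 22*a - 16)/(a^2 - 12*a + 35)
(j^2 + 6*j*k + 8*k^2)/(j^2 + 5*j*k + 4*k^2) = (j + 2*k)/(j + k)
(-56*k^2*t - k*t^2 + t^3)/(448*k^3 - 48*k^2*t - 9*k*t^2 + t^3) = t/(-8*k + t)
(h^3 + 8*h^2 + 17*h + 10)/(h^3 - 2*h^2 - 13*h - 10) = (h + 5)/(h - 5)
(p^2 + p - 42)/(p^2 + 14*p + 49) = (p - 6)/(p + 7)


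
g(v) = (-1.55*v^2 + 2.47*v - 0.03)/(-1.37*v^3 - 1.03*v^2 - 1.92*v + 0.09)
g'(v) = (2.47 - 3.1*v)/(-1.37*v^3 - 1.03*v^2 - 1.92*v + 0.09) + (-1.55*v^2 + 2.47*v - 0.03)*(4.11*v^2 + 2.06*v + 1.92)/(-1.37*v^3 - 1.03*v^2 - 1.92*v + 0.09)^2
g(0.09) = -1.95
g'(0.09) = 21.50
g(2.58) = 0.11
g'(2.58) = 0.05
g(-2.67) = -0.74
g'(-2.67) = -0.34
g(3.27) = 0.13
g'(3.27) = 0.01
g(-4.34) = -0.40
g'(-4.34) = -0.12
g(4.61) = 0.13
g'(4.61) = -0.01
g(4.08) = 0.13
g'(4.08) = -0.00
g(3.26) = 0.13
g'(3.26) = 0.01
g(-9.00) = -0.16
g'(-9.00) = -0.02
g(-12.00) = -0.11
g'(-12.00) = -0.01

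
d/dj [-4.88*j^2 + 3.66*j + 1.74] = 3.66 - 9.76*j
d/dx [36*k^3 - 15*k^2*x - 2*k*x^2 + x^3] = -15*k^2 - 4*k*x + 3*x^2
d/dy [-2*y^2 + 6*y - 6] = 6 - 4*y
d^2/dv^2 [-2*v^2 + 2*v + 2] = -4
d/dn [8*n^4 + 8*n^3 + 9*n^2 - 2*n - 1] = 32*n^3 + 24*n^2 + 18*n - 2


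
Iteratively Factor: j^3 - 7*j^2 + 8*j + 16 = (j - 4)*(j^2 - 3*j - 4) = (j - 4)^2*(j + 1)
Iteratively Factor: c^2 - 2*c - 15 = (c + 3)*(c - 5)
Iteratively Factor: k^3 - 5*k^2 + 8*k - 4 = (k - 2)*(k^2 - 3*k + 2) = (k - 2)*(k - 1)*(k - 2)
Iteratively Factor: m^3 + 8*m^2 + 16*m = (m + 4)*(m^2 + 4*m) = (m + 4)^2*(m)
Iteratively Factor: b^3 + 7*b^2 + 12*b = (b)*(b^2 + 7*b + 12) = b*(b + 4)*(b + 3)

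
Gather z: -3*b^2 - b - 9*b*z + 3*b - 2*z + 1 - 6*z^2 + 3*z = -3*b^2 + 2*b - 6*z^2 + z*(1 - 9*b) + 1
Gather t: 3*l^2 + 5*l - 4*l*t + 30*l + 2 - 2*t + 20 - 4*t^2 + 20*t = 3*l^2 + 35*l - 4*t^2 + t*(18 - 4*l) + 22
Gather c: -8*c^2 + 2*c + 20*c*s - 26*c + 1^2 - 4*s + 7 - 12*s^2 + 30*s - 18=-8*c^2 + c*(20*s - 24) - 12*s^2 + 26*s - 10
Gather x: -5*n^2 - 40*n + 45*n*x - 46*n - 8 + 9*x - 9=-5*n^2 - 86*n + x*(45*n + 9) - 17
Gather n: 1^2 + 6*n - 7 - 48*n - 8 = -42*n - 14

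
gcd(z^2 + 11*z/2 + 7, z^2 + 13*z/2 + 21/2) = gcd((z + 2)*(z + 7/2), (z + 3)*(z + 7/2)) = z + 7/2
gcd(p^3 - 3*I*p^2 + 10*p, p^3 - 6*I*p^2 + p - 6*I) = 1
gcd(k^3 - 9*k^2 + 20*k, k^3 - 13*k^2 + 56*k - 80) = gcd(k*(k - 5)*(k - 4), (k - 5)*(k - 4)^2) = k^2 - 9*k + 20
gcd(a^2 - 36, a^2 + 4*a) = 1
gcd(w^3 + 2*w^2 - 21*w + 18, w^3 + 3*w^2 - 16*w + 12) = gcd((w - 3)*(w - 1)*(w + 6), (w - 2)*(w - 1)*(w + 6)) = w^2 + 5*w - 6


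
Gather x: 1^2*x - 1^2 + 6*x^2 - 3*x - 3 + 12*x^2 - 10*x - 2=18*x^2 - 12*x - 6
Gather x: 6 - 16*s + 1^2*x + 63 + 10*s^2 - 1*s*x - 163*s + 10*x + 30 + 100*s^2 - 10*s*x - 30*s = 110*s^2 - 209*s + x*(11 - 11*s) + 99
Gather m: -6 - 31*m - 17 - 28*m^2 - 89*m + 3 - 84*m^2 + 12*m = -112*m^2 - 108*m - 20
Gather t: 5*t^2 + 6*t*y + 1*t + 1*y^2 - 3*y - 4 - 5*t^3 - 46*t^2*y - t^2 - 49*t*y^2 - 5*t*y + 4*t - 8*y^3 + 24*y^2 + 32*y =-5*t^3 + t^2*(4 - 46*y) + t*(-49*y^2 + y + 5) - 8*y^3 + 25*y^2 + 29*y - 4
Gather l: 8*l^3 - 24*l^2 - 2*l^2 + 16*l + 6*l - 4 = 8*l^3 - 26*l^2 + 22*l - 4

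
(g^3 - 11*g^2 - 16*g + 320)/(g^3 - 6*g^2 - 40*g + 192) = (g^2 - 3*g - 40)/(g^2 + 2*g - 24)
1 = 1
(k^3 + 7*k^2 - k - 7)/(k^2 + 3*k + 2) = (k^2 + 6*k - 7)/(k + 2)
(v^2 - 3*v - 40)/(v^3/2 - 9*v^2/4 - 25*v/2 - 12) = 4*(v + 5)/(2*v^2 + 7*v + 6)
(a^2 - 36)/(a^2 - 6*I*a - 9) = (36 - a^2)/(-a^2 + 6*I*a + 9)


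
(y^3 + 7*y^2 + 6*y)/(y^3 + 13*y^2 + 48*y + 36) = y/(y + 6)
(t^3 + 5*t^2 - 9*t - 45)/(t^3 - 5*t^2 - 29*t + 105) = (t + 3)/(t - 7)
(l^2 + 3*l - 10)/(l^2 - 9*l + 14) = (l + 5)/(l - 7)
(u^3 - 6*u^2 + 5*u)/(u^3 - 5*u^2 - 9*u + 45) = u*(u - 1)/(u^2 - 9)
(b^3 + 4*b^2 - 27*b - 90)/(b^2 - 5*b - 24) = (b^2 + b - 30)/(b - 8)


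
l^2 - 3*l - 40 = (l - 8)*(l + 5)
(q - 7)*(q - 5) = q^2 - 12*q + 35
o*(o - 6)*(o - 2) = o^3 - 8*o^2 + 12*o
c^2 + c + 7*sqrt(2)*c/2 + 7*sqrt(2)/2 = (c + 1)*(c + 7*sqrt(2)/2)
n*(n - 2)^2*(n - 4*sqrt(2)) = n^4 - 4*sqrt(2)*n^3 - 4*n^3 + 4*n^2 + 16*sqrt(2)*n^2 - 16*sqrt(2)*n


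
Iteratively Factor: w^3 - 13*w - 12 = (w + 1)*(w^2 - w - 12) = (w + 1)*(w + 3)*(w - 4)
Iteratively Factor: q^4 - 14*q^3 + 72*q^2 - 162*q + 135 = (q - 5)*(q^3 - 9*q^2 + 27*q - 27) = (q - 5)*(q - 3)*(q^2 - 6*q + 9) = (q - 5)*(q - 3)^2*(q - 3)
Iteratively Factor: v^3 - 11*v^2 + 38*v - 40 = (v - 2)*(v^2 - 9*v + 20) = (v - 4)*(v - 2)*(v - 5)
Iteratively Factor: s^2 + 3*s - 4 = (s - 1)*(s + 4)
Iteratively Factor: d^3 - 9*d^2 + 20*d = (d - 5)*(d^2 - 4*d) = d*(d - 5)*(d - 4)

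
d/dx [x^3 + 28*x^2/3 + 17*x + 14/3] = 3*x^2 + 56*x/3 + 17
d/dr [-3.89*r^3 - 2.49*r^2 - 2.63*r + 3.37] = -11.67*r^2 - 4.98*r - 2.63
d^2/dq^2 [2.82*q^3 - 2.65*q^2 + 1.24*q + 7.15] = 16.92*q - 5.3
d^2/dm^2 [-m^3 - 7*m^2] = -6*m - 14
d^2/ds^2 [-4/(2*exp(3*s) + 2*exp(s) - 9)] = 8*(-4*(3*exp(2*s) + 1)^2*exp(s) + (9*exp(2*s) + 1)*(2*exp(3*s) + 2*exp(s) - 9))*exp(s)/(2*exp(3*s) + 2*exp(s) - 9)^3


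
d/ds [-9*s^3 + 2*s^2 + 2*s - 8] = -27*s^2 + 4*s + 2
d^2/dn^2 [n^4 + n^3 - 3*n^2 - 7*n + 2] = 12*n^2 + 6*n - 6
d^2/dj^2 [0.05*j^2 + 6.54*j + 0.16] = 0.100000000000000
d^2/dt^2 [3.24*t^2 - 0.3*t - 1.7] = 6.48000000000000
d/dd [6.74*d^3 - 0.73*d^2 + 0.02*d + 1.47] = 20.22*d^2 - 1.46*d + 0.02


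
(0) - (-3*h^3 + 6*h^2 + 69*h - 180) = 3*h^3 - 6*h^2 - 69*h + 180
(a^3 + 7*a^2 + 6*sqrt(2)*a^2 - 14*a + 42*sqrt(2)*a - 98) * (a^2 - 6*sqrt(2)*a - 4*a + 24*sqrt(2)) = a^5 + 3*a^4 - 114*a^3 - 258*a^2 + 84*sqrt(2)*a^2 + 252*sqrt(2)*a + 2408*a - 2352*sqrt(2)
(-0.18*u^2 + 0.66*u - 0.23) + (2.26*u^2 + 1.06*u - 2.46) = 2.08*u^2 + 1.72*u - 2.69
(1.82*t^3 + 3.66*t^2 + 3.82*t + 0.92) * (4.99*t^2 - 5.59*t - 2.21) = 9.0818*t^5 + 8.0896*t^4 - 5.4198*t^3 - 24.8516*t^2 - 13.585*t - 2.0332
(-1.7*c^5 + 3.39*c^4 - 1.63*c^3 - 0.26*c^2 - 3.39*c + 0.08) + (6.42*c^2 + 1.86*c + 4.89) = -1.7*c^5 + 3.39*c^4 - 1.63*c^3 + 6.16*c^2 - 1.53*c + 4.97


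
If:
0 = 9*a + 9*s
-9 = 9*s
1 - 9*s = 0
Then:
No Solution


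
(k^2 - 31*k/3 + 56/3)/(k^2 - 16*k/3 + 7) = (k - 8)/(k - 3)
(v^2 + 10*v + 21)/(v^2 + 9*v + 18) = (v + 7)/(v + 6)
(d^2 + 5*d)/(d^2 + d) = (d + 5)/(d + 1)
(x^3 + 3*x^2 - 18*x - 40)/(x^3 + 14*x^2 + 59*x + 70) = (x - 4)/(x + 7)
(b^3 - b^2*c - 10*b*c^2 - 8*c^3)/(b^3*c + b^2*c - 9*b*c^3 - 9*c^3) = (b^3 - b^2*c - 10*b*c^2 - 8*c^3)/(c*(b^3 + b^2 - 9*b*c^2 - 9*c^2))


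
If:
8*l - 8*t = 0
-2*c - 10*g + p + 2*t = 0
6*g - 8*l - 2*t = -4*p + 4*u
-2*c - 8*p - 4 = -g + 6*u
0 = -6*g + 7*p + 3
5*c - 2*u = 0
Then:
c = 13/3498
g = -379/3498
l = -485/1749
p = -304/583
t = -485/1749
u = 65/6996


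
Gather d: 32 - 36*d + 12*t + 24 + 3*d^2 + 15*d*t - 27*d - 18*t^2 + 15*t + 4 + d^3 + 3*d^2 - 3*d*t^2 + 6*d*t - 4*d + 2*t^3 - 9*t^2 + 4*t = d^3 + 6*d^2 + d*(-3*t^2 + 21*t - 67) + 2*t^3 - 27*t^2 + 31*t + 60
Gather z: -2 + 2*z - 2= 2*z - 4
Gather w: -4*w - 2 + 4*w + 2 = 0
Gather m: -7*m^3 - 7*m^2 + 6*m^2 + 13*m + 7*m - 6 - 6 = -7*m^3 - m^2 + 20*m - 12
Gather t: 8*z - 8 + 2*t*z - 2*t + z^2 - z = t*(2*z - 2) + z^2 + 7*z - 8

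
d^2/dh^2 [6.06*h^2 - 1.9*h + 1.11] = 12.1200000000000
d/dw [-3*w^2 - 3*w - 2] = -6*w - 3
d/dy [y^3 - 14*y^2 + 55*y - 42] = 3*y^2 - 28*y + 55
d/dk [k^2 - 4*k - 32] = 2*k - 4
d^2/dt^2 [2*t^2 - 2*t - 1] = 4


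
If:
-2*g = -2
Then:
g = 1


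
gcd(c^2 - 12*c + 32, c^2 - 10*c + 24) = c - 4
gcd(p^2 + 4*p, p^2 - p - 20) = p + 4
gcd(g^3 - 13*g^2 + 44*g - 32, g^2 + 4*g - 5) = g - 1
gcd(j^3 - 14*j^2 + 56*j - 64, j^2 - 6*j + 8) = j^2 - 6*j + 8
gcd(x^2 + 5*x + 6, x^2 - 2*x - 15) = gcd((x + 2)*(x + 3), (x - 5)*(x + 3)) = x + 3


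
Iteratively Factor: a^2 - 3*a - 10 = (a - 5)*(a + 2)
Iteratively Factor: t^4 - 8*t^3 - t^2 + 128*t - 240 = (t - 4)*(t^3 - 4*t^2 - 17*t + 60) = (t - 4)*(t + 4)*(t^2 - 8*t + 15) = (t - 4)*(t - 3)*(t + 4)*(t - 5)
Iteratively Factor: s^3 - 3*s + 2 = (s - 1)*(s^2 + s - 2) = (s - 1)*(s + 2)*(s - 1)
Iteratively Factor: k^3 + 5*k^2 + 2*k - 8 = (k + 4)*(k^2 + k - 2) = (k - 1)*(k + 4)*(k + 2)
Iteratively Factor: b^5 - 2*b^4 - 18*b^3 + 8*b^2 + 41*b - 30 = (b - 1)*(b^4 - b^3 - 19*b^2 - 11*b + 30) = (b - 1)^2*(b^3 - 19*b - 30) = (b - 1)^2*(b + 3)*(b^2 - 3*b - 10) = (b - 5)*(b - 1)^2*(b + 3)*(b + 2)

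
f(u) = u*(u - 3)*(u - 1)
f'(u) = u*(u - 3) + u*(u - 1) + (u - 3)*(u - 1) = 3*u^2 - 8*u + 3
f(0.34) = 0.60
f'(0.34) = 0.63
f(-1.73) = -22.34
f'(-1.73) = 25.82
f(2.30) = -2.09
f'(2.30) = 0.47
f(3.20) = 1.41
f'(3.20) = 8.12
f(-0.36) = -1.65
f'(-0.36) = 6.27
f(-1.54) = -17.76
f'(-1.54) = 22.43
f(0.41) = 0.63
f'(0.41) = 0.22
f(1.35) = -0.78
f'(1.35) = -2.33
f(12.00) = 1188.00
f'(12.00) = 339.00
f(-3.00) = -72.00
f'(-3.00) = 54.00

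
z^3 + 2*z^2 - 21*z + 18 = (z - 3)*(z - 1)*(z + 6)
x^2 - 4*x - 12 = (x - 6)*(x + 2)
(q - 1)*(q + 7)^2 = q^3 + 13*q^2 + 35*q - 49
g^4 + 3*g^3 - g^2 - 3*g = g*(g - 1)*(g + 1)*(g + 3)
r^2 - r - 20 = (r - 5)*(r + 4)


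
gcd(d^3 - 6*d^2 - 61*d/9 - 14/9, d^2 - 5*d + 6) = 1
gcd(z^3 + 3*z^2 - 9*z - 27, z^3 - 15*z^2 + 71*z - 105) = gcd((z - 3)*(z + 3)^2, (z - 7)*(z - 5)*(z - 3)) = z - 3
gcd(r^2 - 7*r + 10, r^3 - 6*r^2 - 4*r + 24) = r - 2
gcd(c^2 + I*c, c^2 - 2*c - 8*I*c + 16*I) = 1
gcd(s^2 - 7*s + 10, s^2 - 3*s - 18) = 1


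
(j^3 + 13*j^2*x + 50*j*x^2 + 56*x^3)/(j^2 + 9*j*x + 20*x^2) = (j^2 + 9*j*x + 14*x^2)/(j + 5*x)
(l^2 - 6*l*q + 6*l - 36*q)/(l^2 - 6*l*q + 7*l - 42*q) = (l + 6)/(l + 7)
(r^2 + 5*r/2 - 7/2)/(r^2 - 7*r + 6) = (r + 7/2)/(r - 6)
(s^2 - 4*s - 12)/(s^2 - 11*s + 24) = (s^2 - 4*s - 12)/(s^2 - 11*s + 24)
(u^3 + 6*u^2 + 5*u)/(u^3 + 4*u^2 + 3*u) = (u + 5)/(u + 3)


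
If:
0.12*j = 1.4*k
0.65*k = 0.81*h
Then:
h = 0.802469135802469*k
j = 11.6666666666667*k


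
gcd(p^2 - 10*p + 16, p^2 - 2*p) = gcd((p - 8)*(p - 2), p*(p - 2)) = p - 2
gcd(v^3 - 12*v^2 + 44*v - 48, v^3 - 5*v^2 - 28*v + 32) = 1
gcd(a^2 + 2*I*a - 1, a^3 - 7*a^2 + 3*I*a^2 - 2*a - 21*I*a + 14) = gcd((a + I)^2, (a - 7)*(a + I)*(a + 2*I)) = a + I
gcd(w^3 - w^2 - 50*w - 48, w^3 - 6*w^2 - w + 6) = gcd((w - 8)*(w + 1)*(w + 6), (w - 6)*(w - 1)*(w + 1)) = w + 1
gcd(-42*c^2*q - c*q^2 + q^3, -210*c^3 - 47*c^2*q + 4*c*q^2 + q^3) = -42*c^2 - c*q + q^2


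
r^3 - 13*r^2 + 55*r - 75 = (r - 5)^2*(r - 3)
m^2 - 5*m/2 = m*(m - 5/2)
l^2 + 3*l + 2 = (l + 1)*(l + 2)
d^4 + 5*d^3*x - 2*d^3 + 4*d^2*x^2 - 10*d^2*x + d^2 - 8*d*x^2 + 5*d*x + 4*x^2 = (d - 1)^2*(d + x)*(d + 4*x)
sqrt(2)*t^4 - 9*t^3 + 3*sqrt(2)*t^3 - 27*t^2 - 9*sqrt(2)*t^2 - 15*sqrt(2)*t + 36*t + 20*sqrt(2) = (t - 1)*(t + 4)*(t - 5*sqrt(2))*(sqrt(2)*t + 1)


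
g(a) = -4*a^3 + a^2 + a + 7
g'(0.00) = 1.00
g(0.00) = 7.00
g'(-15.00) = -2729.00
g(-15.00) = 13717.00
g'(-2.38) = -71.73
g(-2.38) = 64.21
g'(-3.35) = -140.37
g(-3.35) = 165.25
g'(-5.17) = -330.09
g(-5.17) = 581.31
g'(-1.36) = -23.92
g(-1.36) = 17.55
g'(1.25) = -15.25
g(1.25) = 2.00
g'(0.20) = 0.92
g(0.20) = 7.21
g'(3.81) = -165.57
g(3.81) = -195.90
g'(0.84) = -5.79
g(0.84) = 6.17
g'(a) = -12*a^2 + 2*a + 1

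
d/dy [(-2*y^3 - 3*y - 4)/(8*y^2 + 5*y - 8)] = 4*(-4*y^4 - 5*y^3 + 18*y^2 + 16*y + 11)/(64*y^4 + 80*y^3 - 103*y^2 - 80*y + 64)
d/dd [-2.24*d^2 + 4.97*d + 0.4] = 4.97 - 4.48*d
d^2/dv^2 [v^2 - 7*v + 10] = 2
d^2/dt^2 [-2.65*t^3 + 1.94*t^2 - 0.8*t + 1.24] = 3.88 - 15.9*t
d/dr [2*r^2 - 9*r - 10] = 4*r - 9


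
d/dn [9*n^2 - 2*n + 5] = 18*n - 2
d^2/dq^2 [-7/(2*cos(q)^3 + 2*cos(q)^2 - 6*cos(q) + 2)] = 7*(-9*sin(q)^6 + 11*sin(q)^4*cos(q) + 13*sin(q)^4 - 16*sin(q)^2 + 7*cos(q) - 3*cos(3*q) - 4)/(2*(-sin(q)^2 + 2*cos(q))^3*(cos(q) - 1)^3)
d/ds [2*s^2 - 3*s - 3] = 4*s - 3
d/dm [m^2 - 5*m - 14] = 2*m - 5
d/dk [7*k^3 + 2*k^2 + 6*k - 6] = 21*k^2 + 4*k + 6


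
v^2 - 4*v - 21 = (v - 7)*(v + 3)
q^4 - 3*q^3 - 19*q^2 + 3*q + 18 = (q - 6)*(q - 1)*(q + 1)*(q + 3)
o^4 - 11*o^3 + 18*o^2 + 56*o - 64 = (o - 8)*(o - 4)*(o - 1)*(o + 2)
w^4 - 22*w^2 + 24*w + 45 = (w - 3)^2*(w + 1)*(w + 5)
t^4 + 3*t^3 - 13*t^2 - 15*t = t*(t - 3)*(t + 1)*(t + 5)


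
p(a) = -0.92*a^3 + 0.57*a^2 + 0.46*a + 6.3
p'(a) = -2.76*a^2 + 1.14*a + 0.46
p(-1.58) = 10.62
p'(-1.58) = -8.23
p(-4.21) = 83.12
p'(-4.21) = -53.26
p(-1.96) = 14.52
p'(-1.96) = -12.38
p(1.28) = 5.89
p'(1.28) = -2.60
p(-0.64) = 6.48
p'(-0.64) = -1.40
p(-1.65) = 11.23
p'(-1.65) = -8.94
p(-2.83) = 30.42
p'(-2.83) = -24.87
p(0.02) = 6.31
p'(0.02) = 0.48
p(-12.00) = 1672.62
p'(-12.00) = -410.66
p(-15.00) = 3232.65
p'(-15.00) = -637.64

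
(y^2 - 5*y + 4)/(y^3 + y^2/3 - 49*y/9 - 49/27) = 27*(y^2 - 5*y + 4)/(27*y^3 + 9*y^2 - 147*y - 49)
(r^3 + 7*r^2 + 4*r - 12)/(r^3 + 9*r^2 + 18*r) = (r^2 + r - 2)/(r*(r + 3))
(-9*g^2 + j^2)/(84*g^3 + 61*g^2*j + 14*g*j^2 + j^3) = (-3*g + j)/(28*g^2 + 11*g*j + j^2)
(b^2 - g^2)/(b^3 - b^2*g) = (b + g)/b^2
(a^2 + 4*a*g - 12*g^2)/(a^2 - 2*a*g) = (a + 6*g)/a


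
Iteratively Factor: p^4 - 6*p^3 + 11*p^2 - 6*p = (p - 1)*(p^3 - 5*p^2 + 6*p) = p*(p - 1)*(p^2 - 5*p + 6) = p*(p - 3)*(p - 1)*(p - 2)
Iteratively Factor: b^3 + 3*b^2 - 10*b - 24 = (b + 4)*(b^2 - b - 6) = (b + 2)*(b + 4)*(b - 3)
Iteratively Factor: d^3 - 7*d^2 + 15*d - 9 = (d - 3)*(d^2 - 4*d + 3) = (d - 3)^2*(d - 1)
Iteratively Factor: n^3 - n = (n + 1)*(n^2 - n) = n*(n + 1)*(n - 1)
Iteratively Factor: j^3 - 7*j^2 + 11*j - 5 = (j - 5)*(j^2 - 2*j + 1) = (j - 5)*(j - 1)*(j - 1)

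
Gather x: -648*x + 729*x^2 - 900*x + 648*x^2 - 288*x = 1377*x^2 - 1836*x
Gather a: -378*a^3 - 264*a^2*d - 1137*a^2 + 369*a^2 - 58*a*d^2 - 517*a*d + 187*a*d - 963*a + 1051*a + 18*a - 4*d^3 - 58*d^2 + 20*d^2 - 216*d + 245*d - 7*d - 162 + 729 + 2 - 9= -378*a^3 + a^2*(-264*d - 768) + a*(-58*d^2 - 330*d + 106) - 4*d^3 - 38*d^2 + 22*d + 560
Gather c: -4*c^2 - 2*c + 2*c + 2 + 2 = 4 - 4*c^2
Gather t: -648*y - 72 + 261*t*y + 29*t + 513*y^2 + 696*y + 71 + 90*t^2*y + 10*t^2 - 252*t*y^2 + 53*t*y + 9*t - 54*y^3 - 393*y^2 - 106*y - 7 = t^2*(90*y + 10) + t*(-252*y^2 + 314*y + 38) - 54*y^3 + 120*y^2 - 58*y - 8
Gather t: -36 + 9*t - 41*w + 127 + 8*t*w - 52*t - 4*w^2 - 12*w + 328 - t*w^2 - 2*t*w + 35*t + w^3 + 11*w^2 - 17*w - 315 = t*(-w^2 + 6*w - 8) + w^3 + 7*w^2 - 70*w + 104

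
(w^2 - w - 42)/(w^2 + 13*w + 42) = (w - 7)/(w + 7)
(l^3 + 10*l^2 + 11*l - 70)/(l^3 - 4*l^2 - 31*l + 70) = (l + 7)/(l - 7)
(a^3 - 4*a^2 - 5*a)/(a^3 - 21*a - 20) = a/(a + 4)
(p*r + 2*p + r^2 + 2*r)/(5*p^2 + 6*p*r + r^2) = (r + 2)/(5*p + r)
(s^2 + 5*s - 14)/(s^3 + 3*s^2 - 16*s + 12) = (s + 7)/(s^2 + 5*s - 6)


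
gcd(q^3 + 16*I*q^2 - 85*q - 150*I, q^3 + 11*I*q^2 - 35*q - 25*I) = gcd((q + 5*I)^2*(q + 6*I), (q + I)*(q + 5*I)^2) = q^2 + 10*I*q - 25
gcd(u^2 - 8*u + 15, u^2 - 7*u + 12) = u - 3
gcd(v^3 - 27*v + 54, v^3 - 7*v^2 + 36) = v - 3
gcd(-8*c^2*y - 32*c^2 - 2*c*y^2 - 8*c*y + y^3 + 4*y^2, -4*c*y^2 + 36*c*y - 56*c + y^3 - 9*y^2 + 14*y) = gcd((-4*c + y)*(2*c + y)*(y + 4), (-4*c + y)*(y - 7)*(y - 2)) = -4*c + y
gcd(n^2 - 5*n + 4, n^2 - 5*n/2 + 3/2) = n - 1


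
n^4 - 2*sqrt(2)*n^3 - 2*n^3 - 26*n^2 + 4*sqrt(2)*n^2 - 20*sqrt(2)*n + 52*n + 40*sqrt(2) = (n - 2)*(n - 5*sqrt(2))*(n + sqrt(2))*(n + 2*sqrt(2))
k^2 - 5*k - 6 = (k - 6)*(k + 1)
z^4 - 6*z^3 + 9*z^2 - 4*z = z*(z - 4)*(z - 1)^2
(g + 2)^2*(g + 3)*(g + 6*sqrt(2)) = g^4 + 7*g^3 + 6*sqrt(2)*g^3 + 16*g^2 + 42*sqrt(2)*g^2 + 12*g + 96*sqrt(2)*g + 72*sqrt(2)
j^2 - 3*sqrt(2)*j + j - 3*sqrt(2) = (j + 1)*(j - 3*sqrt(2))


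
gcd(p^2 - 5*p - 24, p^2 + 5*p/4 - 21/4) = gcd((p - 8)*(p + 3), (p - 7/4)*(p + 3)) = p + 3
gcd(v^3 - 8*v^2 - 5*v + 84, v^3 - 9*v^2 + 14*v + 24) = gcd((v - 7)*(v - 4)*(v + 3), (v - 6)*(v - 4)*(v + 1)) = v - 4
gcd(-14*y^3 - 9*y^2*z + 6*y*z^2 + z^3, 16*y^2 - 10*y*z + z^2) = 2*y - z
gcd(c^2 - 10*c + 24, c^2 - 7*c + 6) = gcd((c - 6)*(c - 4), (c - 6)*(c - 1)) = c - 6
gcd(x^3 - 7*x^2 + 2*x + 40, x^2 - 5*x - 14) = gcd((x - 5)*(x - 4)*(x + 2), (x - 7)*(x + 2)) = x + 2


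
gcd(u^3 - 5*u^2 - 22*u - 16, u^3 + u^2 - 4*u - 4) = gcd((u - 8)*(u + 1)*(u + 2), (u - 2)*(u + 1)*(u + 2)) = u^2 + 3*u + 2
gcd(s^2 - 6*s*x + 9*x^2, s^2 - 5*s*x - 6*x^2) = 1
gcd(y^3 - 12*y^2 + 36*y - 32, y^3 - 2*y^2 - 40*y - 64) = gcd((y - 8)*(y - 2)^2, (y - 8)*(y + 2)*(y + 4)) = y - 8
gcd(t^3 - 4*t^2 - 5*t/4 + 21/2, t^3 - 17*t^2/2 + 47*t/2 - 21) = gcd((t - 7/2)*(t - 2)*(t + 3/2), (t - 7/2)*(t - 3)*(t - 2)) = t^2 - 11*t/2 + 7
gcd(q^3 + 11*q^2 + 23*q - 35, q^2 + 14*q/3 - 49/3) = q + 7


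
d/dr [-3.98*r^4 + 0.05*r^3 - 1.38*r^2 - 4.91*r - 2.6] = -15.92*r^3 + 0.15*r^2 - 2.76*r - 4.91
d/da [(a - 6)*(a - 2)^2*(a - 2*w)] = (a - 2)*((a - 6)*(a - 2) + 2*(a - 6)*(a - 2*w) + (a - 2)*(a - 2*w))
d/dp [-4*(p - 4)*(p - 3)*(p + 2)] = -12*p^2 + 40*p + 8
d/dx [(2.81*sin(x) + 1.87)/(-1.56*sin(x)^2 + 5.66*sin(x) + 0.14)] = (4.3836*sin(x)^2 + 5.8344*sin(x) - 10.1908)*cos(x)/(2.4336*sin(x)^4 - 17.6592*sin(x)^3 + 31.5988*sin(x)^2 + 1.5848*sin(x) + 0.0196)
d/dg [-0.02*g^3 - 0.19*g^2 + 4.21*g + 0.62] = -0.06*g^2 - 0.38*g + 4.21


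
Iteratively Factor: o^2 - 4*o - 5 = (o + 1)*(o - 5)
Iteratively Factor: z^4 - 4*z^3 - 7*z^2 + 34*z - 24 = (z - 4)*(z^3 - 7*z + 6) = (z - 4)*(z - 1)*(z^2 + z - 6) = (z - 4)*(z - 1)*(z + 3)*(z - 2)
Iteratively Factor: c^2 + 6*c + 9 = (c + 3)*(c + 3)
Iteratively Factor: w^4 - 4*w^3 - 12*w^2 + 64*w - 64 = (w - 2)*(w^3 - 2*w^2 - 16*w + 32) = (w - 2)*(w + 4)*(w^2 - 6*w + 8) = (w - 2)^2*(w + 4)*(w - 4)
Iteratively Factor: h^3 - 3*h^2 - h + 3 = (h - 3)*(h^2 - 1) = (h - 3)*(h + 1)*(h - 1)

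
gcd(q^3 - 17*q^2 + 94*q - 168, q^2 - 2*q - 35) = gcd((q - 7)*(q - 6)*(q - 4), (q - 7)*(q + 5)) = q - 7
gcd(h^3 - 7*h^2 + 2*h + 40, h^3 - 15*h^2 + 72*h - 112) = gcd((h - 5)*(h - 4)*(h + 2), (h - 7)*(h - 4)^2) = h - 4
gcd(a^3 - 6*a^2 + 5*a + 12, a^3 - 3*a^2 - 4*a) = a^2 - 3*a - 4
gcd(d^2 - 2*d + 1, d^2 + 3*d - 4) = d - 1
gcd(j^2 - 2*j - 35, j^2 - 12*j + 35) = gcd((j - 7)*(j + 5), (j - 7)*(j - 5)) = j - 7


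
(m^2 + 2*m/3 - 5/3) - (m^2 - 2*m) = 8*m/3 - 5/3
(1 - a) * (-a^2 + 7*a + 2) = a^3 - 8*a^2 + 5*a + 2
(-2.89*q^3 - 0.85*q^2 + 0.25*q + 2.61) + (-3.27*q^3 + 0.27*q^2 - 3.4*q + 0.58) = -6.16*q^3 - 0.58*q^2 - 3.15*q + 3.19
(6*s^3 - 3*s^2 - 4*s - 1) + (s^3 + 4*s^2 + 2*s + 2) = 7*s^3 + s^2 - 2*s + 1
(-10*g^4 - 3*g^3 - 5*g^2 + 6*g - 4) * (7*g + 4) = -70*g^5 - 61*g^4 - 47*g^3 + 22*g^2 - 4*g - 16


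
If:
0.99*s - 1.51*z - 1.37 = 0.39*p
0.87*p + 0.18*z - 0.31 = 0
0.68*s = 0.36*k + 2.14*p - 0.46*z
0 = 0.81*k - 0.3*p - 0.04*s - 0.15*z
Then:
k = 0.19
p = 0.38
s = 1.37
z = -0.11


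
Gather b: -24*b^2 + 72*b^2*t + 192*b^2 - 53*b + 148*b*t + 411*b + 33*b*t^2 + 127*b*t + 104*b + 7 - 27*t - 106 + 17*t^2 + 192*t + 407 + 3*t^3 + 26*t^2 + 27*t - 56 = b^2*(72*t + 168) + b*(33*t^2 + 275*t + 462) + 3*t^3 + 43*t^2 + 192*t + 252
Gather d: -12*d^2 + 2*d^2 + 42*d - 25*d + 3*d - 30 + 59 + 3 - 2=-10*d^2 + 20*d + 30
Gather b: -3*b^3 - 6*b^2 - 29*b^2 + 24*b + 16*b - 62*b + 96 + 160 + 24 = -3*b^3 - 35*b^2 - 22*b + 280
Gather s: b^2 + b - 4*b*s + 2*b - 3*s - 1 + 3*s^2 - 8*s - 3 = b^2 + 3*b + 3*s^2 + s*(-4*b - 11) - 4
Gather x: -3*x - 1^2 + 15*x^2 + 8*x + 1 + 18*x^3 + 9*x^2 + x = 18*x^3 + 24*x^2 + 6*x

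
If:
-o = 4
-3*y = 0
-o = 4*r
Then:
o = -4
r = 1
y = 0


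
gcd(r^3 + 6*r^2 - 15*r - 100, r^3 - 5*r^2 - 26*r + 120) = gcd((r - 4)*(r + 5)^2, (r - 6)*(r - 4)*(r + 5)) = r^2 + r - 20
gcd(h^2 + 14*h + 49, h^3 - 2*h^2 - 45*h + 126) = h + 7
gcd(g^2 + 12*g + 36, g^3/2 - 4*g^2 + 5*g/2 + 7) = 1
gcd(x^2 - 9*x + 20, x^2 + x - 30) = x - 5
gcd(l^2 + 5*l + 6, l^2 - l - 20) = 1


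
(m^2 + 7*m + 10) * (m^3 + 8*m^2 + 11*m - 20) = m^5 + 15*m^4 + 77*m^3 + 137*m^2 - 30*m - 200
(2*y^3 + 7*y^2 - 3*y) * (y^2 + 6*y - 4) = 2*y^5 + 19*y^4 + 31*y^3 - 46*y^2 + 12*y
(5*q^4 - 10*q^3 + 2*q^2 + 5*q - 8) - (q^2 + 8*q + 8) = 5*q^4 - 10*q^3 + q^2 - 3*q - 16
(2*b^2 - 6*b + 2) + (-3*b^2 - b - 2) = -b^2 - 7*b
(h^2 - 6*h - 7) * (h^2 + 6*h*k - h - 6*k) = h^4 + 6*h^3*k - 7*h^3 - 42*h^2*k - h^2 - 6*h*k + 7*h + 42*k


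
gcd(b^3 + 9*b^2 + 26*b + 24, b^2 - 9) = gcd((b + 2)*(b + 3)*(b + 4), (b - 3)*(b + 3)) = b + 3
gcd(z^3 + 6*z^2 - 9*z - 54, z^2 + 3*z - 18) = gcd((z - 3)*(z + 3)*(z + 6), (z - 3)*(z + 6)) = z^2 + 3*z - 18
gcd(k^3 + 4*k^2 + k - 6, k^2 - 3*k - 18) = k + 3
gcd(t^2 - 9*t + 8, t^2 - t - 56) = t - 8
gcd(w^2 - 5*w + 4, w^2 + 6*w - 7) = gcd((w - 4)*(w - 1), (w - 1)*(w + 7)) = w - 1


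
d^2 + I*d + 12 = (d - 3*I)*(d + 4*I)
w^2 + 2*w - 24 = (w - 4)*(w + 6)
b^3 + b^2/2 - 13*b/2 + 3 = (b - 2)*(b - 1/2)*(b + 3)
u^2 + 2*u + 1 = (u + 1)^2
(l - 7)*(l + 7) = l^2 - 49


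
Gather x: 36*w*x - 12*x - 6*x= x*(36*w - 18)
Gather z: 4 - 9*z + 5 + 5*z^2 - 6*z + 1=5*z^2 - 15*z + 10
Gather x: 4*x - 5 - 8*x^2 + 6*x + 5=-8*x^2 + 10*x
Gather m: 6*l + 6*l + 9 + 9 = 12*l + 18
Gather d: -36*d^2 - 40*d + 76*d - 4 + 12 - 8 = -36*d^2 + 36*d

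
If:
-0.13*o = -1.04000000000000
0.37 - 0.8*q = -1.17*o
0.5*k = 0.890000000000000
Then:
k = 1.78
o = 8.00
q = 12.16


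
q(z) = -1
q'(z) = 0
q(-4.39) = -1.00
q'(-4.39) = 0.00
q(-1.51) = -1.00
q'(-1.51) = 0.00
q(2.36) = -1.00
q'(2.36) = 0.00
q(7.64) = -1.00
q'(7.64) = 0.00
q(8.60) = -1.00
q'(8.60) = 0.00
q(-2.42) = -1.00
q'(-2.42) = 0.00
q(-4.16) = -1.00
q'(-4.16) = 0.00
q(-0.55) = -1.00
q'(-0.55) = 0.00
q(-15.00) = -1.00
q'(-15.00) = 0.00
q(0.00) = -1.00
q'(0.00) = 0.00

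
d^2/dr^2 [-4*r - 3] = 0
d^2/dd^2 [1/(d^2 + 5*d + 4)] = 2*(-d^2 - 5*d + (2*d + 5)^2 - 4)/(d^2 + 5*d + 4)^3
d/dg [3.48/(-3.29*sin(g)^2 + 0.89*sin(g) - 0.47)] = (22.8984*sin(g) - 3.0972)*cos(g)/(3.29*sin(g)^2 - 0.89*sin(g) + 0.47)^2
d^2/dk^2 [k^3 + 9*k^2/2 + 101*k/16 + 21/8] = 6*k + 9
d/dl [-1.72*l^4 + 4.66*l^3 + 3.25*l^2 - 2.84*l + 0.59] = -6.88*l^3 + 13.98*l^2 + 6.5*l - 2.84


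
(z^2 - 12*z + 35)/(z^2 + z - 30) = (z - 7)/(z + 6)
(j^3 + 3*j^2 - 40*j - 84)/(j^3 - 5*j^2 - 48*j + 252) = (j + 2)/(j - 6)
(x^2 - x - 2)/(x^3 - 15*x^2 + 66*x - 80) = (x + 1)/(x^2 - 13*x + 40)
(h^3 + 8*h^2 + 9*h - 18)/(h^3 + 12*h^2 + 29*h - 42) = (h + 3)/(h + 7)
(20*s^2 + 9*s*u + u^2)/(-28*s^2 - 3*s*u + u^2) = (-5*s - u)/(7*s - u)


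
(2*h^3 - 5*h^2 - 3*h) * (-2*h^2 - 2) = -4*h^5 + 10*h^4 + 2*h^3 + 10*h^2 + 6*h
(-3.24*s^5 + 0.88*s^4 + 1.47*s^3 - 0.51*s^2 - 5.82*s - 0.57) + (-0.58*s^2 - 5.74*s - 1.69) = -3.24*s^5 + 0.88*s^4 + 1.47*s^3 - 1.09*s^2 - 11.56*s - 2.26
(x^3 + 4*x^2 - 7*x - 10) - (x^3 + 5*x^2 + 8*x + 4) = -x^2 - 15*x - 14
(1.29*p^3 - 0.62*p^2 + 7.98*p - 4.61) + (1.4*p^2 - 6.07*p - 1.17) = 1.29*p^3 + 0.78*p^2 + 1.91*p - 5.78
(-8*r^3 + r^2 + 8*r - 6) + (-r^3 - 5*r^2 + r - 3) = -9*r^3 - 4*r^2 + 9*r - 9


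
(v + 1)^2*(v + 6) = v^3 + 8*v^2 + 13*v + 6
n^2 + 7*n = n*(n + 7)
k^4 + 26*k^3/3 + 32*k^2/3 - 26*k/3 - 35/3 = (k - 1)*(k + 1)*(k + 5/3)*(k + 7)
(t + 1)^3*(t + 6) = t^4 + 9*t^3 + 21*t^2 + 19*t + 6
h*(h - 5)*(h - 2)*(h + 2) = h^4 - 5*h^3 - 4*h^2 + 20*h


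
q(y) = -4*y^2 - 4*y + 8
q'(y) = -8*y - 4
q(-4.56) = -56.93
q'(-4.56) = 32.48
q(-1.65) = 3.71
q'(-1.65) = 9.20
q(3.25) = -47.25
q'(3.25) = -30.00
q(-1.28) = 6.57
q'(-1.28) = 6.24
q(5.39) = -129.77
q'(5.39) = -47.12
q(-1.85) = 1.71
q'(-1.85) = 10.80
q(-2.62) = -8.98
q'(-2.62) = 16.96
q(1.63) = -9.15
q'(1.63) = -17.04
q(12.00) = -616.00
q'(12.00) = -100.00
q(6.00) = -160.00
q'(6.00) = -52.00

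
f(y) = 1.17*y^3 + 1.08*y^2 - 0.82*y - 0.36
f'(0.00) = -0.82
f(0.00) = -0.36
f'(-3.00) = 24.29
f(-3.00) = -19.77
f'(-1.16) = 1.40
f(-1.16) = 0.22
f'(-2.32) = 13.06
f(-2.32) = -7.25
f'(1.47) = 9.94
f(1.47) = 4.48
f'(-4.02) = 47.22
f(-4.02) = -55.62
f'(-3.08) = 25.82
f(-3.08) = -21.77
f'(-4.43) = 58.49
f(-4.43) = -77.25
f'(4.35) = 74.99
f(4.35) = 112.82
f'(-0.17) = -1.09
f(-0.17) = -0.20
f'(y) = 3.51*y^2 + 2.16*y - 0.82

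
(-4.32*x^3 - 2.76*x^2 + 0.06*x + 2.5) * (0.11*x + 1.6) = -0.4752*x^4 - 7.2156*x^3 - 4.4094*x^2 + 0.371*x + 4.0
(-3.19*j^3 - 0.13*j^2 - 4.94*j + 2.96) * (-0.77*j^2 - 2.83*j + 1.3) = 2.4563*j^5 + 9.1278*j^4 + 0.0247000000000002*j^3 + 11.532*j^2 - 14.7988*j + 3.848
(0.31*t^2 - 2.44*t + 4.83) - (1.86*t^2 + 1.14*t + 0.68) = -1.55*t^2 - 3.58*t + 4.15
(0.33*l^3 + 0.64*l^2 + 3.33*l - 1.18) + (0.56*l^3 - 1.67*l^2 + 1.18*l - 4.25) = 0.89*l^3 - 1.03*l^2 + 4.51*l - 5.43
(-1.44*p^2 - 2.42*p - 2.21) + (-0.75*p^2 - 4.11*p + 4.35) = -2.19*p^2 - 6.53*p + 2.14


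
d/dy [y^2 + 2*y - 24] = 2*y + 2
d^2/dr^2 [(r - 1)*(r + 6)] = 2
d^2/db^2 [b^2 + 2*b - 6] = 2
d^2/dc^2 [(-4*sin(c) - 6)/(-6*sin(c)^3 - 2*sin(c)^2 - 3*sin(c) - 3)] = 2*(-288*sin(c)^7 - 1044*sin(c)^6 + 172*sin(c)^5 + 1764*sin(c)^4 + 1024*sin(c)^3 + 27*sin(c)^2 - 279*sin(c) - 18)/(6*sin(c)^3 + 2*sin(c)^2 + 3*sin(c) + 3)^3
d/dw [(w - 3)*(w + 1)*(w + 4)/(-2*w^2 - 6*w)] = (-w^4 - 6*w^3 - 17*w^2 - 24*w - 36)/(2*w^2*(w^2 + 6*w + 9))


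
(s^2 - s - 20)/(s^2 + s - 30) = (s + 4)/(s + 6)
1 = 1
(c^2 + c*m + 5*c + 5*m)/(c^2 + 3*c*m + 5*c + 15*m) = (c + m)/(c + 3*m)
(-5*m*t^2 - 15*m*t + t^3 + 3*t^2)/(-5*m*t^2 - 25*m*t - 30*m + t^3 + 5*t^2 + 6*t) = t/(t + 2)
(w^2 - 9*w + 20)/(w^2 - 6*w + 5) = (w - 4)/(w - 1)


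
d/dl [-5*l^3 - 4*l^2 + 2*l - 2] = -15*l^2 - 8*l + 2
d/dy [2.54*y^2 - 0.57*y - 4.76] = 5.08*y - 0.57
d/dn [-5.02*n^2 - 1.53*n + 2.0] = -10.04*n - 1.53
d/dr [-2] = 0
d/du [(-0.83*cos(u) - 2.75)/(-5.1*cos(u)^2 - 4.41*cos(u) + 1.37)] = (4.233*cos(u)^2 + 28.05*cos(u) + 13.2646)*sin(u)/(26.01*cos(u)^4 + 44.982*cos(u)^3 + 5.4741*cos(u)^2 - 12.0834*cos(u) + 1.8769)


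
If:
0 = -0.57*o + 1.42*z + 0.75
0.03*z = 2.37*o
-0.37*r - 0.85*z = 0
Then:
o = -0.01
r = 1.22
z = -0.53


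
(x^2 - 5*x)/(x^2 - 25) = x/(x + 5)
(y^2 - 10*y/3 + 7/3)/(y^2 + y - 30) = (y^2 - 10*y/3 + 7/3)/(y^2 + y - 30)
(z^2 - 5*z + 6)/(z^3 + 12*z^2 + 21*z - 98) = (z - 3)/(z^2 + 14*z + 49)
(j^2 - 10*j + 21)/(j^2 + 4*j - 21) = (j - 7)/(j + 7)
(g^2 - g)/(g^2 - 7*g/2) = 2*(g - 1)/(2*g - 7)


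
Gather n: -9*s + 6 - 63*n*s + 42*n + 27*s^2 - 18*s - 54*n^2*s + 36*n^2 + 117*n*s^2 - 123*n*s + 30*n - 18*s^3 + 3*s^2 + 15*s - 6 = n^2*(36 - 54*s) + n*(117*s^2 - 186*s + 72) - 18*s^3 + 30*s^2 - 12*s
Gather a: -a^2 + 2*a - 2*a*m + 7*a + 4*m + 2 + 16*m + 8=-a^2 + a*(9 - 2*m) + 20*m + 10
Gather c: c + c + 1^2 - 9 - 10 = 2*c - 18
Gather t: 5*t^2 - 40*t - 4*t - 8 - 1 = 5*t^2 - 44*t - 9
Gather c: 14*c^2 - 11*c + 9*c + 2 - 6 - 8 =14*c^2 - 2*c - 12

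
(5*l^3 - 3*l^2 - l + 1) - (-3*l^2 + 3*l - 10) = 5*l^3 - 4*l + 11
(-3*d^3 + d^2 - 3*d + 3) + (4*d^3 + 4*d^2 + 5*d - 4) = d^3 + 5*d^2 + 2*d - 1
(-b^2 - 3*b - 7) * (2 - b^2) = b^4 + 3*b^3 + 5*b^2 - 6*b - 14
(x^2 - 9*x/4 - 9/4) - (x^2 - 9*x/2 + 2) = 9*x/4 - 17/4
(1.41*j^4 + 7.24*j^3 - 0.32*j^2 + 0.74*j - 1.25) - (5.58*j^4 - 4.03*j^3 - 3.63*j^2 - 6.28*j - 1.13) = -4.17*j^4 + 11.27*j^3 + 3.31*j^2 + 7.02*j - 0.12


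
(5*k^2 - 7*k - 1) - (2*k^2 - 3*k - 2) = 3*k^2 - 4*k + 1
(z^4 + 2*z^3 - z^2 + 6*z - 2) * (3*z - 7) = 3*z^5 - z^4 - 17*z^3 + 25*z^2 - 48*z + 14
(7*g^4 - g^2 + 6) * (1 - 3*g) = -21*g^5 + 7*g^4 + 3*g^3 - g^2 - 18*g + 6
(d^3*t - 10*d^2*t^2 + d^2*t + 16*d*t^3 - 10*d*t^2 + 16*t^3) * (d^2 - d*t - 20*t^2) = d^5*t - 11*d^4*t^2 + d^4*t + 6*d^3*t^3 - 11*d^3*t^2 + 184*d^2*t^4 + 6*d^2*t^3 - 320*d*t^5 + 184*d*t^4 - 320*t^5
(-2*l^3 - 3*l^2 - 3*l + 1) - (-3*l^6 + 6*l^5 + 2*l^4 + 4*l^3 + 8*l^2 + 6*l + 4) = 3*l^6 - 6*l^5 - 2*l^4 - 6*l^3 - 11*l^2 - 9*l - 3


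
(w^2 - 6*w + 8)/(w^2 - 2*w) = (w - 4)/w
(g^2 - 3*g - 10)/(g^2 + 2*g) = (g - 5)/g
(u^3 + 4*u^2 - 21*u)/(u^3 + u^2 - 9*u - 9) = u*(u + 7)/(u^2 + 4*u + 3)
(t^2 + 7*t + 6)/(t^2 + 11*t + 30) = (t + 1)/(t + 5)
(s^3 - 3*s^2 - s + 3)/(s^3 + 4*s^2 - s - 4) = (s - 3)/(s + 4)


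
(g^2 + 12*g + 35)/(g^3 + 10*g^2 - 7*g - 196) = (g + 5)/(g^2 + 3*g - 28)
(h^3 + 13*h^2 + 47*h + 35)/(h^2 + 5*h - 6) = (h^3 + 13*h^2 + 47*h + 35)/(h^2 + 5*h - 6)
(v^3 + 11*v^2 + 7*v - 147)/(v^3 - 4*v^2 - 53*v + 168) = (v + 7)/(v - 8)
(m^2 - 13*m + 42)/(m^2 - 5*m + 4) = (m^2 - 13*m + 42)/(m^2 - 5*m + 4)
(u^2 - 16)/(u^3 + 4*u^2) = (u - 4)/u^2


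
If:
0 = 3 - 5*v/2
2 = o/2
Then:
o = 4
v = 6/5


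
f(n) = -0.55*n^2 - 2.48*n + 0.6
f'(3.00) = -5.78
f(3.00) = -11.79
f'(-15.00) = 14.02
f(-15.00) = -85.95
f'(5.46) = -8.49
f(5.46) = -29.34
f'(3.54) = -6.37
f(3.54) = -15.07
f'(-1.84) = -0.46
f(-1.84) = 3.30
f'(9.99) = -13.47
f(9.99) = -79.07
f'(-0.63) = -1.79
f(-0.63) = 1.94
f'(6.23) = -9.33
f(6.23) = -36.20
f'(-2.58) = 0.36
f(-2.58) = 3.34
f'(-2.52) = 0.29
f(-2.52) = 3.36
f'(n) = -1.1*n - 2.48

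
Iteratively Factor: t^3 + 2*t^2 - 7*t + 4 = (t - 1)*(t^2 + 3*t - 4) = (t - 1)^2*(t + 4)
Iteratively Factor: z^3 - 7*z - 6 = (z + 1)*(z^2 - z - 6) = (z - 3)*(z + 1)*(z + 2)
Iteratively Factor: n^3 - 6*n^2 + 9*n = (n - 3)*(n^2 - 3*n) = n*(n - 3)*(n - 3)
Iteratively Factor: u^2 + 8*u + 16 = (u + 4)*(u + 4)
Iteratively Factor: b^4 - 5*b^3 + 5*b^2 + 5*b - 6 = (b + 1)*(b^3 - 6*b^2 + 11*b - 6) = (b - 3)*(b + 1)*(b^2 - 3*b + 2) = (b - 3)*(b - 2)*(b + 1)*(b - 1)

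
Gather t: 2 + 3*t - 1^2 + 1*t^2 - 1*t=t^2 + 2*t + 1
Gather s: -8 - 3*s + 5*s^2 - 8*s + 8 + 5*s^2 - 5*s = 10*s^2 - 16*s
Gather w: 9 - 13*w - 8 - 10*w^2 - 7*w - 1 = -10*w^2 - 20*w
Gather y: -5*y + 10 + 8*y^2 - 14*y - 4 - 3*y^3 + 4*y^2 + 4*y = -3*y^3 + 12*y^2 - 15*y + 6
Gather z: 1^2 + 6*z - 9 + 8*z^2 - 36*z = 8*z^2 - 30*z - 8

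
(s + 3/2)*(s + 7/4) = s^2 + 13*s/4 + 21/8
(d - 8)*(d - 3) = d^2 - 11*d + 24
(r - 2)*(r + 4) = r^2 + 2*r - 8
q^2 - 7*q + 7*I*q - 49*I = (q - 7)*(q + 7*I)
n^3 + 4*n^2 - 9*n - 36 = (n - 3)*(n + 3)*(n + 4)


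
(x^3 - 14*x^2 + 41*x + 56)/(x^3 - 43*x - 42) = (x - 8)/(x + 6)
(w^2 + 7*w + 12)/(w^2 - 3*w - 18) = (w + 4)/(w - 6)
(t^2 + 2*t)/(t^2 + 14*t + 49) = t*(t + 2)/(t^2 + 14*t + 49)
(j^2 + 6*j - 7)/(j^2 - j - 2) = (-j^2 - 6*j + 7)/(-j^2 + j + 2)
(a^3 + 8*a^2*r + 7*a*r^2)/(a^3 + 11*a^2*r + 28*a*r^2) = (a + r)/(a + 4*r)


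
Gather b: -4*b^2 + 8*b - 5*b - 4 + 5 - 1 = -4*b^2 + 3*b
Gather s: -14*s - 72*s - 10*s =-96*s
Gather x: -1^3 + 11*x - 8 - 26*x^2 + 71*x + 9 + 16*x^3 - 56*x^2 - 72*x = 16*x^3 - 82*x^2 + 10*x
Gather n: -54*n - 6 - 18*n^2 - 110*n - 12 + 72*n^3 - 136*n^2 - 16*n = 72*n^3 - 154*n^2 - 180*n - 18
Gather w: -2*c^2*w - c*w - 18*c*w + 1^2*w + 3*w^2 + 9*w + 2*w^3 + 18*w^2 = 2*w^3 + 21*w^2 + w*(-2*c^2 - 19*c + 10)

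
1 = 1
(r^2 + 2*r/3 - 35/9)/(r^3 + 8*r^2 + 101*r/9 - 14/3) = (3*r - 5)/(3*r^2 + 17*r - 6)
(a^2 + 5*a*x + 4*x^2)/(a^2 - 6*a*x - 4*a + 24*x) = (a^2 + 5*a*x + 4*x^2)/(a^2 - 6*a*x - 4*a + 24*x)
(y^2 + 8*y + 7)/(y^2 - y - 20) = (y^2 + 8*y + 7)/(y^2 - y - 20)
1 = 1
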